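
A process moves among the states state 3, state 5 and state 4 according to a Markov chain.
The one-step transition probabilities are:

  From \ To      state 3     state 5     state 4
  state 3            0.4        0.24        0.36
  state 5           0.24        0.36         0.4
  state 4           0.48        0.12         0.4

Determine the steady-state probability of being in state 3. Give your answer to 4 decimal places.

Let the stationary distribution be π with π = πP and π_1 + π_2 + π_3 = 1.
π_1 = 0.4·π_1 + 0.24·π_2 + 0.48·π_3
π_2 = 0.24·π_1 + 0.36·π_2 + 0.12·π_3
Solving with the normalization constraint gives π = (0.3955, 0.2203, 0.3842).
So the stationary probability of state 3 is 0.3955.

0.3955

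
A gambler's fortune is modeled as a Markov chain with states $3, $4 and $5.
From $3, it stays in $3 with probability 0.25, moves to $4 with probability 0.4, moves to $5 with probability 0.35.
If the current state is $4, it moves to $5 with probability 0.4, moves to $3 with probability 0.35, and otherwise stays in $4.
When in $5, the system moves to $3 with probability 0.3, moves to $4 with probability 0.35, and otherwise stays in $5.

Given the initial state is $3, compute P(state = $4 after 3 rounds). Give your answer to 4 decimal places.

Propagate the distribution vector 3 rounds from $3.
After 0 rounds: (1.0000, 0.0000, 0.0000)
After 1 round: (0.2500, 0.4000, 0.3500)
After 2 rounds: (0.3075, 0.3225, 0.3700)
After 3 rounds: (0.3008, 0.3331, 0.3661)
P(in $4 after 3 rounds) = 0.3331

0.3331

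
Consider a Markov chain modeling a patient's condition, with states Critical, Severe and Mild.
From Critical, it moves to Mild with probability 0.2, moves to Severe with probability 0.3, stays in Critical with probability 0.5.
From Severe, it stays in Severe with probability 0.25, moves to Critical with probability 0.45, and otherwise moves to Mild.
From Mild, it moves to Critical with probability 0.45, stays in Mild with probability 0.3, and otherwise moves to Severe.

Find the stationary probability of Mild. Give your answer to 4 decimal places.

0.2526

Let the stationary distribution be π with π = πP and π_1 + π_2 + π_3 = 1.
π_1 = 0.5·π_1 + 0.45·π_2 + 0.45·π_3
π_2 = 0.3·π_1 + 0.25·π_2 + 0.25·π_3
Solving with the normalization constraint gives π = (0.4737, 0.2737, 0.2526).
So the stationary probability of Mild is 0.2526.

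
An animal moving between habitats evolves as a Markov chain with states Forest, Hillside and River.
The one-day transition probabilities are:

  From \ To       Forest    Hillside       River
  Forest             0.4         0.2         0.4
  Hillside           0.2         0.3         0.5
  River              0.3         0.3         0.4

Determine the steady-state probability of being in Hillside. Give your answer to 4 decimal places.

0.2697

Let the stationary distribution be π with π = πP and π_1 + π_2 + π_3 = 1.
π_1 = 0.4·π_1 + 0.2·π_2 + 0.3·π_3
π_2 = 0.2·π_1 + 0.3·π_2 + 0.3·π_3
Solving with the normalization constraint gives π = (0.3034, 0.2697, 0.4270).
So the stationary probability of Hillside is 0.2697.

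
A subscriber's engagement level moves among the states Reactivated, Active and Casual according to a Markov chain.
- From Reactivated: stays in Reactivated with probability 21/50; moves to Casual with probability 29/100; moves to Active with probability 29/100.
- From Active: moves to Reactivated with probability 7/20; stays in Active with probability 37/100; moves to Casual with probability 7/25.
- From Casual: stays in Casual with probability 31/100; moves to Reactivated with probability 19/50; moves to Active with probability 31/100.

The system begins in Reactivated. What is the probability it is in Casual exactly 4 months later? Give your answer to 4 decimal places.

Propagate the distribution vector 4 months from Reactivated.
After 0 months: (1.0000, 0.0000, 0.0000)
After 1 month: (0.4200, 0.2900, 0.2900)
After 2 months: (0.3881, 0.3190, 0.2929)
After 3 months: (0.3860, 0.3214, 0.2927)
After 4 months: (0.3858, 0.3216, 0.2926)
P(in Casual after 4 months) = 0.2926

0.2926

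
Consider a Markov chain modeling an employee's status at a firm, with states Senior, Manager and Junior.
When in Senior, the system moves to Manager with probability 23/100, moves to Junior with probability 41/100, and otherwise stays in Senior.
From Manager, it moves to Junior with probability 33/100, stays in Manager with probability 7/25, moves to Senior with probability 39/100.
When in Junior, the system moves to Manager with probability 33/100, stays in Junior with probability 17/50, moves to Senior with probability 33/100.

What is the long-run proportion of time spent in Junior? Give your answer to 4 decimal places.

0.3622

Let the stationary distribution be π with π = πP and π_1 + π_2 + π_3 = 1.
π_1 = 0.36·π_1 + 0.39·π_2 + 0.33·π_3
π_2 = 0.23·π_1 + 0.28·π_2 + 0.33·π_3
Solving with the normalization constraint gives π = (0.3575, 0.2802, 0.3622).
So the stationary probability of Junior is 0.3622.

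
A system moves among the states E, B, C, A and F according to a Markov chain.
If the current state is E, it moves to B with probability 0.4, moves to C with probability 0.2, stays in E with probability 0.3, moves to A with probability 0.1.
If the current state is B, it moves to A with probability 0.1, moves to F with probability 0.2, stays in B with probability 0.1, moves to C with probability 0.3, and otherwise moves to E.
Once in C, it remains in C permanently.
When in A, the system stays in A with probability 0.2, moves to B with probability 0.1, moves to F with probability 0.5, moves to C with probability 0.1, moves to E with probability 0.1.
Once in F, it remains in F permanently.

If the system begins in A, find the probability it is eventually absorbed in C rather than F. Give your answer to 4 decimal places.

Let h(s) be the probability of absorption at C starting from transient state s. Then h(C) = 1 and h(F) = 0. By first-step analysis:
h(E) = 0.3·h(E) + 0.4·h(B) + 0.2·1 + 0.1·h(A)
h(B) = 0.3·h(E) + 0.1·h(B) + 0.3·1 + 0.1·h(A) + 0.2·0
h(A) = 0.1·h(E) + 0.1·h(B) + 0.1·1 + 0.2·h(A) + 0.5·0
Solving: h(E) = 0.6597, h(B) = 0.5844, h(A) = 0.2805.
Starting from A, the probability is 0.2805.

0.2805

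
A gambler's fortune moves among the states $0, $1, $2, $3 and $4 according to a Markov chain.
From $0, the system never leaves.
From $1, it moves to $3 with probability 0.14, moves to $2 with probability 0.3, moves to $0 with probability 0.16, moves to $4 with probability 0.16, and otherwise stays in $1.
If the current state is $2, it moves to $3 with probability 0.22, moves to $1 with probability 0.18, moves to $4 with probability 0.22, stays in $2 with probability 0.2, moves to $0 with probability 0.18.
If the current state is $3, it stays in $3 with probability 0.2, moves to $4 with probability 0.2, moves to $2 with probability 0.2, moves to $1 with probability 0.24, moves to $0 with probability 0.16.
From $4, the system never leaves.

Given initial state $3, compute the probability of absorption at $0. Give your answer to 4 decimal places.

Let h(s) be the probability of absorption at $0 starting from transient state s. Then h($0) = 1 and h($4) = 0. By first-step analysis:
h($1) = 0.16·1 + 0.24·h($1) + 0.3·h($2) + 0.14·h($3) + 0.16·0
h($2) = 0.18·1 + 0.18·h($1) + 0.2·h($2) + 0.22·h($3) + 0.22·0
h($3) = 0.16·1 + 0.24·h($1) + 0.2·h($2) + 0.2·h($3) + 0.2·0
Solving: h($1) = 0.4754, h($2) = 0.4576, h($3) = 0.4570.
Starting from $3, the probability is 0.4570.

0.4570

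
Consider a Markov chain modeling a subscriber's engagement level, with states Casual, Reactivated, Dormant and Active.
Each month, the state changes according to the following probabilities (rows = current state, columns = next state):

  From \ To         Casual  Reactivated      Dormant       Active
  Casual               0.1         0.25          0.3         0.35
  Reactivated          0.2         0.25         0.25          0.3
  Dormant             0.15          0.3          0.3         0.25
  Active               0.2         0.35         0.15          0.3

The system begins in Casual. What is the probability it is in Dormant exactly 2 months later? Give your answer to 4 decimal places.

Propagate the distribution vector 2 months from Casual.
After 0 months: (1.0000, 0.0000, 0.0000, 0.0000)
After 1 month: (0.1000, 0.2500, 0.3000, 0.3500)
After 2 months: (0.1750, 0.3000, 0.2350, 0.2900)
P(in Dormant after 2 months) = 0.2350

0.2350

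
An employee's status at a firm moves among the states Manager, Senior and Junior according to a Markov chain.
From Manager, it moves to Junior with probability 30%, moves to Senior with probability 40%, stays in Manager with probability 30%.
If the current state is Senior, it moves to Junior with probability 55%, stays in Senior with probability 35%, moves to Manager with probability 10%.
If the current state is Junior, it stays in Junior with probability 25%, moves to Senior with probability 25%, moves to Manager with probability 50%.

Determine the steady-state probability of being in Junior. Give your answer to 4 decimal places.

0.3640

Let the stationary distribution be π with π = πP and π_1 + π_2 + π_3 = 1.
π_1 = 0.3·π_1 + 0.1·π_2 + 0.5·π_3
π_2 = 0.4·π_1 + 0.35·π_2 + 0.25·π_3
Solving with the normalization constraint gives π = (0.3070, 0.3289, 0.3640).
So the stationary probability of Junior is 0.3640.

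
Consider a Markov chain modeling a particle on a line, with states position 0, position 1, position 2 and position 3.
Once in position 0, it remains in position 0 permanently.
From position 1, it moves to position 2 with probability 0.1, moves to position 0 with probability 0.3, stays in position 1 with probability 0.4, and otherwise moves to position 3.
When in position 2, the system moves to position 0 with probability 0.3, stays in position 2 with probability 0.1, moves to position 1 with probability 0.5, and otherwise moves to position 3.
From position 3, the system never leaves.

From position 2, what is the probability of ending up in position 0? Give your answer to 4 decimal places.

Let h(s) be the probability of absorption at position 0 starting from transient state s. Then h(position 0) = 1 and h(position 3) = 0. By first-step analysis:
h(position 1) = 0.3·1 + 0.4·h(position 1) + 0.1·h(position 2) + 0.2·0
h(position 2) = 0.3·1 + 0.5·h(position 1) + 0.1·h(position 2) + 0.1·0
Solving: h(position 1) = 0.6122, h(position 2) = 0.6735.
Starting from position 2, the probability is 0.6735.

0.6735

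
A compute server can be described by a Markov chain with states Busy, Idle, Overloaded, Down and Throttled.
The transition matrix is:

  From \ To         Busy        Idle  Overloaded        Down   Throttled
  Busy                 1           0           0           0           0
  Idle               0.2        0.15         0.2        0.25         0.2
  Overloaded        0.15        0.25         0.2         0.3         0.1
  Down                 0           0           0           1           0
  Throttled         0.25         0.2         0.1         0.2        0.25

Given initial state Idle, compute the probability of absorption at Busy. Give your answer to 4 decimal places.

0.4456

Let h(s) be the probability of absorption at Busy starting from transient state s. Then h(Busy) = 1 and h(Down) = 0. By first-step analysis:
h(Idle) = 0.2·1 + 0.15·h(Idle) + 0.2·h(Overloaded) + 0.25·0 + 0.2·h(Throttled)
h(Overloaded) = 0.15·1 + 0.25·h(Idle) + 0.2·h(Overloaded) + 0.3·0 + 0.1·h(Throttled)
h(Throttled) = 0.25·1 + 0.2·h(Idle) + 0.1·h(Overloaded) + 0.2·0 + 0.25·h(Throttled)
Solving: h(Idle) = 0.4456, h(Overloaded) = 0.3898, h(Throttled) = 0.5041.
Starting from Idle, the probability is 0.4456.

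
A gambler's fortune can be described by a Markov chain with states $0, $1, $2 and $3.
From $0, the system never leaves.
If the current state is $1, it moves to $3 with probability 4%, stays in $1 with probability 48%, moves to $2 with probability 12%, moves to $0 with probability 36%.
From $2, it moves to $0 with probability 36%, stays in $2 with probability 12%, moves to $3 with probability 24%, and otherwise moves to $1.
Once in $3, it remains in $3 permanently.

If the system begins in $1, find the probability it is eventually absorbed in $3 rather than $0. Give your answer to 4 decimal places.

0.1509

Let h(s) be the probability of absorption at $3 starting from transient state s. Then h($3) = 1 and h($0) = 0. By first-step analysis:
h($1) = 0.36·0 + 0.48·h($1) + 0.12·h($2) + 0.04·1
h($2) = 0.36·0 + 0.28·h($1) + 0.12·h($2) + 0.24·1
Solving: h($1) = 0.1509, h($2) = 0.3208.
Starting from $1, the probability is 0.1509.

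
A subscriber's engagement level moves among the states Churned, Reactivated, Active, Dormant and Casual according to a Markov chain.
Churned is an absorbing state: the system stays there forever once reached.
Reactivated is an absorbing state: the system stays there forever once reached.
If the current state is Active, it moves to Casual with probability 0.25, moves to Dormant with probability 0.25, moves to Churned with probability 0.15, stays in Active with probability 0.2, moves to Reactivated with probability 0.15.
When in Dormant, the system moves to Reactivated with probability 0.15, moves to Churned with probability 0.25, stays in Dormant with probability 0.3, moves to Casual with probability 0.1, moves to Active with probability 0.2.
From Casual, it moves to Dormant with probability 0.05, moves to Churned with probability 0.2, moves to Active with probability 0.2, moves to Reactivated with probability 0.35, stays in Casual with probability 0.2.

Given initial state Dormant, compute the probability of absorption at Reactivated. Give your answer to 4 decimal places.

0.4454

Let h(s) be the probability of absorption at Reactivated starting from transient state s. Then h(Reactivated) = 1 and h(Churned) = 0. By first-step analysis:
h(Active) = 0.15·0 + 0.15·1 + 0.2·h(Active) + 0.25·h(Dormant) + 0.25·h(Casual)
h(Dormant) = 0.25·0 + 0.15·1 + 0.2·h(Active) + 0.3·h(Dormant) + 0.1·h(Casual)
h(Casual) = 0.2·0 + 0.35·1 + 0.2·h(Active) + 0.05·h(Dormant) + 0.2·h(Casual)
Solving: h(Active) = 0.5121, h(Dormant) = 0.4454, h(Casual) = 0.5934.
Starting from Dormant, the probability is 0.4454.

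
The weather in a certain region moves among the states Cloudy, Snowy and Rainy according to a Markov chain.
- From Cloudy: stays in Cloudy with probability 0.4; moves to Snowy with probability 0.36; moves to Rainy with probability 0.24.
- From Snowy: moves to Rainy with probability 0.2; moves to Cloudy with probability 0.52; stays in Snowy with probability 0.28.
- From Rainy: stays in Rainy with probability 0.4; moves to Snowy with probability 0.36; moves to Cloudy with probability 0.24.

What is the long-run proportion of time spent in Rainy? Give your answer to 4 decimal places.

0.2698

Let the stationary distribution be π with π = πP and π_1 + π_2 + π_3 = 1.
π_1 = 0.4·π_1 + 0.52·π_2 + 0.24·π_3
π_2 = 0.36·π_1 + 0.28·π_2 + 0.36·π_3
Solving with the normalization constraint gives π = (0.3968, 0.3333, 0.2698).
So the stationary probability of Rainy is 0.2698.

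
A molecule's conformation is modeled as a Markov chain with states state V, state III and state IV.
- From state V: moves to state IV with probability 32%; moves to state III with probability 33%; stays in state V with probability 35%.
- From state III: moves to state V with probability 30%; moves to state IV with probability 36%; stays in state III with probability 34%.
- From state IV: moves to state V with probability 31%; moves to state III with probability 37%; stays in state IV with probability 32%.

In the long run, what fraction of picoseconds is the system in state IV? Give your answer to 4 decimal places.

Let the stationary distribution be π with π = πP and π_1 + π_2 + π_3 = 1.
π_1 = 0.35·π_1 + 0.3·π_2 + 0.31·π_3
π_2 = 0.33·π_1 + 0.34·π_2 + 0.37·π_3
Solving with the normalization constraint gives π = (0.3193, 0.3468, 0.3339).
So the stationary probability of state IV is 0.3339.

0.3339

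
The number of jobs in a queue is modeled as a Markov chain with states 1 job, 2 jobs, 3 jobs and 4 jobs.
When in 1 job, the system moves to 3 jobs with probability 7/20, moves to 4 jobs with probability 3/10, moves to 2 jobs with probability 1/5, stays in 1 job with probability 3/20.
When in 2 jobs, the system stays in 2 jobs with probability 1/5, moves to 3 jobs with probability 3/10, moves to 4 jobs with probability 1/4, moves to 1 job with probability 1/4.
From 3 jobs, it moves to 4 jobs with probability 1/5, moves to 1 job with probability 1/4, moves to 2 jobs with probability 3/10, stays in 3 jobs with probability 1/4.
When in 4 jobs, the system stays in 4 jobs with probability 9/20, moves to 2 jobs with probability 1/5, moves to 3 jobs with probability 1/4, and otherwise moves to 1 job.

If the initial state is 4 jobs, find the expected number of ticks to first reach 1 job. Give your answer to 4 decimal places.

5.7765

Let t(s) be the expected number of ticks to first reach 1 job from state s, with t(1 job) = 0. Conditioning on the first tick:
t(2 jobs) = 1 + 0.2·t(2 jobs) + 0.3·t(3 jobs) + 0.25·t(4 jobs)
t(3 jobs) = 1 + 0.3·t(2 jobs) + 0.25·t(3 jobs) + 0.2·t(4 jobs)
t(4 jobs) = 1 + 0.2·t(2 jobs) + 0.25·t(3 jobs) + 0.45·t(4 jobs)
Solving: t(2 jobs) = 4.8621, t(3 jobs) = 4.8186, t(4 jobs) = 5.7765.
Expected ticks from 4 jobs to 1 job: 5.7765.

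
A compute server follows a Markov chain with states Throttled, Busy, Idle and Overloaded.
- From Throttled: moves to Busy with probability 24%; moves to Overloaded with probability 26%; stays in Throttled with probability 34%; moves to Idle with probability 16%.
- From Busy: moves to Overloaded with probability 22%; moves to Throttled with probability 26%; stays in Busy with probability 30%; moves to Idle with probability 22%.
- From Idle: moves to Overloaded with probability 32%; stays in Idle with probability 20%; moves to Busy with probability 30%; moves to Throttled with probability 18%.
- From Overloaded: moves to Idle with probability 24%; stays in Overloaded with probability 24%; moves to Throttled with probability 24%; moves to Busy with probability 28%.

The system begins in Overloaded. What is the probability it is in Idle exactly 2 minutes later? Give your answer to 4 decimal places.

Propagate the distribution vector 2 minutes from Overloaded.
After 0 minutes: (0.0000, 0.0000, 0.0000, 1.0000)
After 1 minute: (0.2400, 0.2800, 0.2400, 0.2400)
After 2 minutes: (0.2552, 0.2808, 0.2056, 0.2584)
P(in Idle after 2 minutes) = 0.2056

0.2056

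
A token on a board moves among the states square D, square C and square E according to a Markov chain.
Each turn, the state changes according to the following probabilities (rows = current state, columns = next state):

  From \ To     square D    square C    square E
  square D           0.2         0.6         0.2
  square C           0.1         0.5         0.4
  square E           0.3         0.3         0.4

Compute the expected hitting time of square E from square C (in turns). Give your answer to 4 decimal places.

Let t(s) be the expected number of turns to first reach square E from state s, with t(square E) = 0. Conditioning on the first turn:
t(square D) = 1 + 0.2·t(square D) + 0.6·t(square C)
t(square C) = 1 + 0.1·t(square D) + 0.5·t(square C)
Solving: t(square D) = 3.2353, t(square C) = 2.6471.
Expected turns from square C to square E: 2.6471.

2.6471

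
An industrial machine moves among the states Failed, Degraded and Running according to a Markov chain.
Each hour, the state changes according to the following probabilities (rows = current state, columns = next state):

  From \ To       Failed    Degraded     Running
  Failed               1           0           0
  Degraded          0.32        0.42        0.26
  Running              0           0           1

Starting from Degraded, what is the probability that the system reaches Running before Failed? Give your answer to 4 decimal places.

Let h(s) be the probability of absorption at Running starting from transient state s. Then h(Running) = 1 and h(Failed) = 0. By first-step analysis:
h(Degraded) = 0.32·0 + 0.42·h(Degraded) + 0.26·1
Solving: h(Degraded) = 0.4483.
Starting from Degraded, the probability is 0.4483.

0.4483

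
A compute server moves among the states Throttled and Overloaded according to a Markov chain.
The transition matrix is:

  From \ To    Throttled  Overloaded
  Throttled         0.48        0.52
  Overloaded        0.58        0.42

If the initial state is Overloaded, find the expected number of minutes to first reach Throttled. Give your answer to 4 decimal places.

1.7241

Let t(s) be the expected number of minutes to first reach Throttled from state s, with t(Throttled) = 0. Conditioning on the first minute:
t(Overloaded) = 1 + 0.42·t(Overloaded)
Solving: t(Overloaded) = 1.7241.
Expected minutes from Overloaded to Throttled: 1.7241.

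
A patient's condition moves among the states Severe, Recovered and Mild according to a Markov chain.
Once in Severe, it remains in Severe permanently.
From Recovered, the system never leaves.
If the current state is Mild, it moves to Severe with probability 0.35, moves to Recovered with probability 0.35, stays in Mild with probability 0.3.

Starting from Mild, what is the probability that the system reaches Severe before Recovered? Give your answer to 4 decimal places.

Let h(s) be the probability of absorption at Severe starting from transient state s. Then h(Severe) = 1 and h(Recovered) = 0. By first-step analysis:
h(Mild) = 0.35·1 + 0.35·0 + 0.3·h(Mild)
Solving: h(Mild) = 0.5000.
Starting from Mild, the probability is 0.5000.

0.5000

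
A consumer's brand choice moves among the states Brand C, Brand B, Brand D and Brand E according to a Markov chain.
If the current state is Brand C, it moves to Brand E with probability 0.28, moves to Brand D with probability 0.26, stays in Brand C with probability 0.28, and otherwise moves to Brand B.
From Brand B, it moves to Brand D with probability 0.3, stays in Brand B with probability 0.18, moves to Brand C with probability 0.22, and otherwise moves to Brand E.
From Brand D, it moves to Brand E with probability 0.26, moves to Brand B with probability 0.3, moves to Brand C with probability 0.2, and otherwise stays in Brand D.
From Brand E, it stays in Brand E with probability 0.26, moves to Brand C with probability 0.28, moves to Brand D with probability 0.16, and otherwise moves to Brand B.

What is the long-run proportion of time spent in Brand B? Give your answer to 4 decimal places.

Let the stationary distribution be π with π = πP and π_1 + π_2 + π_3 + π_4 = 1.
π_1 = 0.28·π_1 + 0.22·π_2 + 0.2·π_3 + 0.28·π_4
π_2 = 0.18·π_1 + 0.18·π_2 + 0.3·π_3 + 0.3·π_4
π_3 = 0.26·π_1 + 0.3·π_2 + 0.24·π_3 + 0.16·π_4
Solving with the normalization constraint gives π = (0.2465, 0.2414, 0.2374, 0.2746).
So the stationary probability of Brand B is 0.2414.

0.2414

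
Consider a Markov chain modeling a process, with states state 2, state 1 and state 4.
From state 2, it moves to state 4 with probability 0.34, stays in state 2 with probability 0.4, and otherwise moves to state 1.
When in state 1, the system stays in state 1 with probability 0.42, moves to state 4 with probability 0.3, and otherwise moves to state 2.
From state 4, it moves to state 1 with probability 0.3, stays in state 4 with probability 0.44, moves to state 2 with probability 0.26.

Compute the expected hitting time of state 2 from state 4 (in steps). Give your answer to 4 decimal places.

3.7479

Let t(s) be the expected number of steps to first reach state 2 from state s, with t(state 2) = 0. Conditioning on the first step:
t(state 1) = 1 + 0.42·t(state 1) + 0.3·t(state 4)
t(state 4) = 1 + 0.3·t(state 1) + 0.44·t(state 4)
Solving: t(state 1) = 3.6627, t(state 4) = 3.7479.
Expected steps from state 4 to state 2: 3.7479.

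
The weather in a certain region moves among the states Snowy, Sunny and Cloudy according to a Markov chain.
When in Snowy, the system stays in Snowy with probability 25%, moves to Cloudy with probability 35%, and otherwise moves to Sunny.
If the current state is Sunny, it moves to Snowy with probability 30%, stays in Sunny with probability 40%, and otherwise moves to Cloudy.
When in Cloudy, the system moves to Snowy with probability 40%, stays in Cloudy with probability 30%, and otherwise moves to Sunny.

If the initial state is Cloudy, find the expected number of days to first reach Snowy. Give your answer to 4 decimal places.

Let t(s) be the expected number of days to first reach Snowy from state s, with t(Snowy) = 0. Conditioning on the first day:
t(Sunny) = 1 + 0.4·t(Sunny) + 0.3·t(Cloudy)
t(Cloudy) = 1 + 0.3·t(Sunny) + 0.3·t(Cloudy)
Solving: t(Sunny) = 3.0303, t(Cloudy) = 2.7273.
Expected days from Cloudy to Snowy: 2.7273.

2.7273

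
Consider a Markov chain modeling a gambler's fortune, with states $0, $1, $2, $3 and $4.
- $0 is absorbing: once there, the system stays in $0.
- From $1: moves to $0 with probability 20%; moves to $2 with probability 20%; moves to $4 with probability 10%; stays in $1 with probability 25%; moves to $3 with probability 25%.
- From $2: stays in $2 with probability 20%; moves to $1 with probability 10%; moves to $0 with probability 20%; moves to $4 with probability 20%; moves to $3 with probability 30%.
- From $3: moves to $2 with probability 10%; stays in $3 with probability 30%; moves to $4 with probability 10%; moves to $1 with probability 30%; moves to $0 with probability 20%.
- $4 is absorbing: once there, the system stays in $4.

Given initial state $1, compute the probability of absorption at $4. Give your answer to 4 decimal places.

0.3696

Let h(s) be the probability of absorption at $4 starting from transient state s. Then h($4) = 1 and h($0) = 0. By first-step analysis:
h($1) = 0.2·0 + 0.25·h($1) + 0.2·h($2) + 0.25·h($3) + 0.1·1
h($2) = 0.2·0 + 0.1·h($1) + 0.2·h($2) + 0.3·h($3) + 0.2·1
h($3) = 0.2·0 + 0.3·h($1) + 0.1·h($2) + 0.3·h($3) + 0.1·1
Solving: h($1) = 0.3696, h($2) = 0.4323, h($3) = 0.3630.
Starting from $1, the probability is 0.3696.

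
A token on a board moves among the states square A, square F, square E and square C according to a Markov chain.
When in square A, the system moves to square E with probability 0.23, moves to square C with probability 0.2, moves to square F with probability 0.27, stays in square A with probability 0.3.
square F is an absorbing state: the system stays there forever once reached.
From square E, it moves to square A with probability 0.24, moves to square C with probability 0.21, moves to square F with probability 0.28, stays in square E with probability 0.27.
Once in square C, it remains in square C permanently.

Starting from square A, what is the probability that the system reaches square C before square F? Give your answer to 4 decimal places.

Let h(s) be the probability of absorption at square C starting from transient state s. Then h(square C) = 1 and h(square F) = 0. By first-step analysis:
h(square A) = 0.3·h(square A) + 0.27·0 + 0.23·h(square E) + 0.2·1
h(square E) = 0.24·h(square A) + 0.28·0 + 0.27·h(square E) + 0.21·1
Solving: h(square A) = 0.4263, h(square E) = 0.4278.
Starting from square A, the probability is 0.4263.

0.4263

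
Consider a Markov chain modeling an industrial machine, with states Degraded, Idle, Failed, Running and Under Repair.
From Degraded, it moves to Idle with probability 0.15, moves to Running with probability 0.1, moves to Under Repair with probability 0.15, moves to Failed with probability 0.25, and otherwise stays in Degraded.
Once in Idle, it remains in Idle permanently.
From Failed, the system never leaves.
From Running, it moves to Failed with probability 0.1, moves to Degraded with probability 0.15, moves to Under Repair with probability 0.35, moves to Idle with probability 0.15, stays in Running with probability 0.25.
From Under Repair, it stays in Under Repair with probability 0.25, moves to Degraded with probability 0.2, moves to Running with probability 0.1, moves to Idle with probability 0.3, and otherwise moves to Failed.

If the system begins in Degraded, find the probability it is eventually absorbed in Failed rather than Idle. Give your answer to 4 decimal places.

Let h(s) be the probability of absorption at Failed starting from transient state s. Then h(Failed) = 1 and h(Idle) = 0. By first-step analysis:
h(Degraded) = 0.35·h(Degraded) + 0.15·0 + 0.25·1 + 0.1·h(Running) + 0.15·h(Under Repair)
h(Running) = 0.15·h(Degraded) + 0.15·0 + 0.1·1 + 0.25·h(Running) + 0.35·h(Under Repair)
h(Under Repair) = 0.2·h(Degraded) + 0.3·0 + 0.15·1 + 0.1·h(Running) + 0.25·h(Under Repair)
Solving: h(Degraded) = 0.5436, h(Running) = 0.4298, h(Under Repair) = 0.4023.
Starting from Degraded, the probability is 0.5436.

0.5436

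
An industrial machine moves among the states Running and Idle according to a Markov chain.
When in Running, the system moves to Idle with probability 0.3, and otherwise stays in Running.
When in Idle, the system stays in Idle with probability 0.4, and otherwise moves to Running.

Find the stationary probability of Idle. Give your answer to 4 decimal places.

Let the stationary distribution be π with π = πP and π_1 + π_2 = 1.
π_1 = 0.7·π_1 + 0.6·π_2
Solving with the normalization constraint gives π = (0.6667, 0.3333).
So the stationary probability of Idle is 0.3333.

0.3333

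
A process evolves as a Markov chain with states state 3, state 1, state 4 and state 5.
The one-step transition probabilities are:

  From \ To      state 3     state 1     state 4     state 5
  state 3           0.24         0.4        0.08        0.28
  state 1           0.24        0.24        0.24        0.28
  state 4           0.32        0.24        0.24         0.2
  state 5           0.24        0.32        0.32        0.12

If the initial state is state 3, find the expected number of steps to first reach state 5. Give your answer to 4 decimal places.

3.7389

Let t(s) be the expected number of steps to first reach state 5 from state s, with t(state 5) = 0. Conditioning on the first step:
t(state 3) = 1 + 0.24·t(state 3) + 0.4·t(state 1) + 0.08·t(state 4)
t(state 1) = 1 + 0.24·t(state 3) + 0.24·t(state 1) + 0.24·t(state 4)
t(state 4) = 1 + 0.32·t(state 3) + 0.24·t(state 1) + 0.24·t(state 4)
Solving: t(state 3) = 3.7389, t(state 1) = 3.7868, t(state 4) = 4.0859.
Expected steps from state 3 to state 5: 3.7389.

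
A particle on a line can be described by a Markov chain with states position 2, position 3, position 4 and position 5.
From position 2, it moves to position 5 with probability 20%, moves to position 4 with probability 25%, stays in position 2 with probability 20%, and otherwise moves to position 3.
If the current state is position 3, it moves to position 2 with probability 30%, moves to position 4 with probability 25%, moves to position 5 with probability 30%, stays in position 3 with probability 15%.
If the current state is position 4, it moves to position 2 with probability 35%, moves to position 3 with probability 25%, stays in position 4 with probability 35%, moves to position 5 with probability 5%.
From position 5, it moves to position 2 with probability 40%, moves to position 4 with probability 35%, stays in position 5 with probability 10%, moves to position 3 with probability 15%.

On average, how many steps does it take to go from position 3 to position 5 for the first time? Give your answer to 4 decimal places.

Let t(s) be the expected number of steps to first reach position 5 from state s, with t(position 5) = 0. Conditioning on the first step:
t(position 2) = 1 + 0.2·t(position 2) + 0.35·t(position 3) + 0.25·t(position 4)
t(position 3) = 1 + 0.3·t(position 2) + 0.15·t(position 3) + 0.25·t(position 4)
t(position 4) = 1 + 0.35·t(position 2) + 0.25·t(position 3) + 0.35·t(position 4)
Solving: t(position 2) = 5.4000, t(position 3) = 4.9500, t(position 4) = 6.3500.
Expected steps from position 3 to position 5: 4.9500.

4.9500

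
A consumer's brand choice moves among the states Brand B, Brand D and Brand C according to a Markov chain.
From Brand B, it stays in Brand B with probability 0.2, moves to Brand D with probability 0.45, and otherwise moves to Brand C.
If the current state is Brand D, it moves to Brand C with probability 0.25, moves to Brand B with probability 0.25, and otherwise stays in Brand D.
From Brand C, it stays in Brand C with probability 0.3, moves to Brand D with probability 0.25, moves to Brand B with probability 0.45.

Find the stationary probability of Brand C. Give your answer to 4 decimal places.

0.2941

Let the stationary distribution be π with π = πP and π_1 + π_2 + π_3 = 1.
π_1 = 0.2·π_1 + 0.25·π_2 + 0.45·π_3
π_2 = 0.45·π_1 + 0.5·π_2 + 0.25·π_3
Solving with the normalization constraint gives π = (0.2941, 0.4118, 0.2941).
So the stationary probability of Brand C is 0.2941.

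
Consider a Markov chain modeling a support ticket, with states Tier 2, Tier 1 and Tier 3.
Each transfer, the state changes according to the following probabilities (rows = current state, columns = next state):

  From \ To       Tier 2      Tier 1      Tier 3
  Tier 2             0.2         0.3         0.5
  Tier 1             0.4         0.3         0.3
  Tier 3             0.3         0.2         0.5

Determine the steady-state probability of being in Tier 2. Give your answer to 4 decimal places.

0.2959

Let the stationary distribution be π with π = πP and π_1 + π_2 + π_3 = 1.
π_1 = 0.2·π_1 + 0.4·π_2 + 0.3·π_3
π_2 = 0.3·π_1 + 0.3·π_2 + 0.2·π_3
Solving with the normalization constraint gives π = (0.2959, 0.2551, 0.4490).
So the stationary probability of Tier 2 is 0.2959.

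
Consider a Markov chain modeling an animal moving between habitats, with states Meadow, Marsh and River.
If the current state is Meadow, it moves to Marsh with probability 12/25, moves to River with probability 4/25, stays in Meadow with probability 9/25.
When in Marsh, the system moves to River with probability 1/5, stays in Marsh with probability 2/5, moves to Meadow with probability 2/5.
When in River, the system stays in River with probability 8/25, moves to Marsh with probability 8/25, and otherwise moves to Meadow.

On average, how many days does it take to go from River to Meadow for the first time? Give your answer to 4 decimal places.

Let t(s) be the expected number of days to first reach Meadow from state s, with t(Meadow) = 0. Conditioning on the first day:
t(Marsh) = 1 + 0.4·t(Marsh) + 0.2·t(River)
t(River) = 1 + 0.32·t(Marsh) + 0.32·t(River)
Solving: t(Marsh) = 2.5581, t(River) = 2.6744.
Expected days from River to Meadow: 2.6744.

2.6744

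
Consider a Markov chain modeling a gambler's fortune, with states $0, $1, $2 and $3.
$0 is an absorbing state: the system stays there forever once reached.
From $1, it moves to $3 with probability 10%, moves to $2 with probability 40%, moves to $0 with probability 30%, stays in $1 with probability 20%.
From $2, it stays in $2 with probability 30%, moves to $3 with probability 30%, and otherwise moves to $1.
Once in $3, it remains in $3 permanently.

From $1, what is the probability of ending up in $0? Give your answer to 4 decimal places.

0.5250

Let h(s) be the probability of absorption at $0 starting from transient state s. Then h($0) = 1 and h($3) = 0. By first-step analysis:
h($1) = 0.3·1 + 0.2·h($1) + 0.4·h($2) + 0.1·0
h($2) = 0.4·h($1) + 0.3·h($2) + 0.3·0
Solving: h($1) = 0.5250, h($2) = 0.3000.
Starting from $1, the probability is 0.5250.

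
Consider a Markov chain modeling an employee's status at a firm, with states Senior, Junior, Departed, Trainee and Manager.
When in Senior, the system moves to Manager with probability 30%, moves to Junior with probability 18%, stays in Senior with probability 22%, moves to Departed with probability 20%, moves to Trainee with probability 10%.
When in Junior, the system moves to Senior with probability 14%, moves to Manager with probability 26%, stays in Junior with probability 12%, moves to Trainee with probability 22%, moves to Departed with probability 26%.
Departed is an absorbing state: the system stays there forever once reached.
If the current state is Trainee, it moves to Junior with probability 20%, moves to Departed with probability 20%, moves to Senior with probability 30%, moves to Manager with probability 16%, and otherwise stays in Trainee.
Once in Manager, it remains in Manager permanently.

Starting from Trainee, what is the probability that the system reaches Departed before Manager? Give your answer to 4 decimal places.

Let h(s) be the probability of absorption at Departed starting from transient state s. Then h(Departed) = 1 and h(Manager) = 0. By first-step analysis:
h(Senior) = 0.22·h(Senior) + 0.18·h(Junior) + 0.2·1 + 0.1·h(Trainee) + 0.3·0
h(Junior) = 0.14·h(Senior) + 0.12·h(Junior) + 0.26·1 + 0.22·h(Trainee) + 0.26·0
h(Trainee) = 0.3·h(Senior) + 0.2·h(Junior) + 0.2·1 + 0.14·h(Trainee) + 0.16·0
Solving: h(Senior) = 0.4329, h(Junior) = 0.4886, h(Trainee) = 0.4972.
Starting from Trainee, the probability is 0.4972.

0.4972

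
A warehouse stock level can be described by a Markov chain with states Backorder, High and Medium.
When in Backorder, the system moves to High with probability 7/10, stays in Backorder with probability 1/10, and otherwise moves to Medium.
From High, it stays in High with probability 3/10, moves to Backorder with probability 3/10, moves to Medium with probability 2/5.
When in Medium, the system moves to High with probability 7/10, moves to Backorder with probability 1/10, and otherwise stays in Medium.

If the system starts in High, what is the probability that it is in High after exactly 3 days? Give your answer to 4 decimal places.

0.4680

Propagate the distribution vector 3 days from High.
After 0 days: (0.0000, 1.0000, 0.0000)
After 1 day: (0.3000, 0.3000, 0.4000)
After 2 days: (0.1600, 0.5800, 0.2600)
After 3 days: (0.2160, 0.4680, 0.3160)
P(in High after 3 days) = 0.4680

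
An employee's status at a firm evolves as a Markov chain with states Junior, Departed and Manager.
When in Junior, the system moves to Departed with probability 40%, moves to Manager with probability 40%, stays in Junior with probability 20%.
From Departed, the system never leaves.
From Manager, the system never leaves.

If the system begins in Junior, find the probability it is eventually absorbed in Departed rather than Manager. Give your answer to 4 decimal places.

0.5000

Let h(s) be the probability of absorption at Departed starting from transient state s. Then h(Departed) = 1 and h(Manager) = 0. By first-step analysis:
h(Junior) = 0.2·h(Junior) + 0.4·1 + 0.4·0
Solving: h(Junior) = 0.5000.
Starting from Junior, the probability is 0.5000.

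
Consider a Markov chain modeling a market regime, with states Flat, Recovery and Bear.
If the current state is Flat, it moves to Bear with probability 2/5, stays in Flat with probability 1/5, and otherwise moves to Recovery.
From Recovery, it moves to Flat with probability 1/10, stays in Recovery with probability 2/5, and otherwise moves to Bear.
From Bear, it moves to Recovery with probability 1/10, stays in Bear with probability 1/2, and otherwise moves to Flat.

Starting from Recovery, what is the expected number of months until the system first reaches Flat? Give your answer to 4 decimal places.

4.0000

Let t(s) be the expected number of months to first reach Flat from state s, with t(Flat) = 0. Conditioning on the first month:
t(Recovery) = 1 + 0.4·t(Recovery) + 0.5·t(Bear)
t(Bear) = 1 + 0.1·t(Recovery) + 0.5·t(Bear)
Solving: t(Recovery) = 4.0000, t(Bear) = 2.8000.
Expected months from Recovery to Flat: 4.0000.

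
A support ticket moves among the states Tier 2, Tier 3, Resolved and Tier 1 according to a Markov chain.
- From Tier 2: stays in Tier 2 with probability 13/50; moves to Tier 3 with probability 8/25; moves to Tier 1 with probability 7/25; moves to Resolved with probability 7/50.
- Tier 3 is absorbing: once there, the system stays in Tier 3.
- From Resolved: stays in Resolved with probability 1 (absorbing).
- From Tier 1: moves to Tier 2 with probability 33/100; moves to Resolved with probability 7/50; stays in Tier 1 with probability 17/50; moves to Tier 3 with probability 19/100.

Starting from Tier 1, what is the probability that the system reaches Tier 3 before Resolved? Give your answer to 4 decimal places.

0.6217

Let h(s) be the probability of absorption at Tier 3 starting from transient state s. Then h(Tier 3) = 1 and h(Resolved) = 0. By first-step analysis:
h(Tier 2) = 0.26·h(Tier 2) + 0.32·1 + 0.14·0 + 0.28·h(Tier 1)
h(Tier 1) = 0.33·h(Tier 2) + 0.19·1 + 0.14·0 + 0.34·h(Tier 1)
Solving: h(Tier 2) = 0.6677, h(Tier 1) = 0.6217.
Starting from Tier 1, the probability is 0.6217.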